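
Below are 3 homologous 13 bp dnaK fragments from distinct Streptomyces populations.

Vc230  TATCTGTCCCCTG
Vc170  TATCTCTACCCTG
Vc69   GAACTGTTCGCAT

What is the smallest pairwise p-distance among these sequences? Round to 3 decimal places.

Pairwise Hamming distances:
  Vc230 vs Vc170: 2
  Vc230 vs Vc69: 6
  Vc170 vs Vc69: 7
The smallest is 2 mismatches, between Vc230 and Vc170; p = 2/13 = 0.154.

0.154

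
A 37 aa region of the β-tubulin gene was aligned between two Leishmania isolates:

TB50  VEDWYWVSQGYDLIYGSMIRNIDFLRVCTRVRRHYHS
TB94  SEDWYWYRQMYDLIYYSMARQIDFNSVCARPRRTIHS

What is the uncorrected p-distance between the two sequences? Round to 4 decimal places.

The sequences differ at positions 1 (V/S), 7 (V/Y), 8 (S/R), 10 (G/M), 16 (G/Y), 19 (I/A), 21 (N/Q), 25 (L/N), 26 (R/S), 29 (T/A), 31 (V/P), 34 (H/T), 35 (Y/I).
There are 13 differences over 37 sites, so p = 13/37 = 0.3514.

0.3514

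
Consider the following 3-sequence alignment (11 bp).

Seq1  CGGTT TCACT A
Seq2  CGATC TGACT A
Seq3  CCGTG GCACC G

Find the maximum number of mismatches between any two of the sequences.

7

Pairwise Hamming distances:
  Seq1 vs Seq2: 3
  Seq1 vs Seq3: 5
  Seq2 vs Seq3: 7
The largest is 7, between Seq2 and Seq3.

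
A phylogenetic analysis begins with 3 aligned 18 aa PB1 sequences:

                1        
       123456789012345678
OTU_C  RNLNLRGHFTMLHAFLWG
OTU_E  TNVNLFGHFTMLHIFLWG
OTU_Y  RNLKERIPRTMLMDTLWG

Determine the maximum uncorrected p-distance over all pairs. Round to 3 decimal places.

0.611

Pairwise Hamming distances:
  OTU_C vs OTU_E: 4
  OTU_C vs OTU_Y: 8
  OTU_E vs OTU_Y: 11
The largest is 11 mismatches, between OTU_E and OTU_Y; p = 11/18 = 0.611.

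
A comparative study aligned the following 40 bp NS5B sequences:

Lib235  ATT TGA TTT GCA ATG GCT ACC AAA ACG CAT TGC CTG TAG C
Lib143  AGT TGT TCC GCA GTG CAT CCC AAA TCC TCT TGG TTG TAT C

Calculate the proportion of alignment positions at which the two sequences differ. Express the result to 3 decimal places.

Differing sites — 2:T/G; 6:A/T; 8:T/C; 9:T/C; 13:A/G; 16:G/C; 17:C/A; 19:A/C; 25:A/T; 27:G/C; 28:C/T; 29:A/C; 33:C/G; 34:C/T; 39:G/T.
There are 15 differences over 40 sites, so p = 15/40 = 0.375.

0.375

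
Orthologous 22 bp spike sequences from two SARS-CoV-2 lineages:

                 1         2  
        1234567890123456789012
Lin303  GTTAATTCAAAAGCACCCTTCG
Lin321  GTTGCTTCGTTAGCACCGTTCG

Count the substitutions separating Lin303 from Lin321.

6

Mismatches occur at site 4 (A→G), site 5 (A→C), site 9 (A→G), site 10 (A→T), site 11 (A→T), site 18 (C→G).
That gives 6 mismatches out of 22 aligned sites, so the Hamming distance is 6.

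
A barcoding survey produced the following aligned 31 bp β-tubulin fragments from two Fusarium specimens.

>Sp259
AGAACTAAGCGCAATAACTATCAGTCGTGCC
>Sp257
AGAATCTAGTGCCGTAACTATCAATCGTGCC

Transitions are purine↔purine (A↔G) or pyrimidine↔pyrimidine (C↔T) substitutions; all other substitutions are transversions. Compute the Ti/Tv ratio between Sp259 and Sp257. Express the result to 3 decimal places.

Mismatches occur at site 5 (C↔T, transition), site 6 (T↔C, transition), site 7 (A↔T, transversion), site 10 (C↔T, transition), site 13 (A↔C, transversion), site 14 (A↔G, transition), site 24 (G↔A, transition).
Of the 7 differences, 5 transitions and 2 transversions, so Ti/Tv = 5/2 = 2.500.

2.500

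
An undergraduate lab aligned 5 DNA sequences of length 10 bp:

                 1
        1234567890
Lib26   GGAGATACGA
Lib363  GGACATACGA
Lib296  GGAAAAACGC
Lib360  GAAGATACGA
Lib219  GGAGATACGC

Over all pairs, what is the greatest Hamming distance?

4

Pairwise Hamming distances:
  Lib26 vs Lib363: 1
  Lib26 vs Lib296: 3
  Lib26 vs Lib360: 1
  Lib26 vs Lib219: 1
  Lib363 vs Lib296: 3
  Lib363 vs Lib360: 2
  Lib363 vs Lib219: 2
  Lib296 vs Lib360: 4
  Lib296 vs Lib219: 2
  Lib360 vs Lib219: 2
The largest is 4, between Lib296 and Lib360.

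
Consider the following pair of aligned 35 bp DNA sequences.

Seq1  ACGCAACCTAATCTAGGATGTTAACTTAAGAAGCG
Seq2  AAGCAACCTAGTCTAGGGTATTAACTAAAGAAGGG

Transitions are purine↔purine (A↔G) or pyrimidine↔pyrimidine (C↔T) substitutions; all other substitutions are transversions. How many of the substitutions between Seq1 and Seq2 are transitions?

Differing sites — 2:C/A (Tv); 11:A/G (Ti); 18:A/G (Ti); 20:G/A (Ti); 27:T/A (Tv); 34:C/G (Tv).
Of the 6 differences, 3 transitions and 3 transversions, so the answer is 3.

3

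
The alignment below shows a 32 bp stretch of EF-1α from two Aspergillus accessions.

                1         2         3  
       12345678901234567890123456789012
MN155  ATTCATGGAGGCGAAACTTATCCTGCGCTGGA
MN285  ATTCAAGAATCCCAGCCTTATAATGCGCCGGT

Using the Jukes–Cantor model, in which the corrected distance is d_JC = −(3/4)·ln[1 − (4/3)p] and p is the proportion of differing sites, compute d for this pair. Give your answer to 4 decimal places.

The sequences differ at positions 6 (T/A), 8 (G/A), 10 (G/T), 11 (G/C), 13 (G/C), 15 (A/G), 16 (A/C), 22 (C/A), 23 (C/A), 29 (T/C), 32 (A/T).
p = 11/32 = 0.343750.
d = −0.75 · ln(1 − (4/3)·0.343750) = −0.75 · ln(0.541667) = −0.75 · (-0.613104) = 0.4598.

0.4598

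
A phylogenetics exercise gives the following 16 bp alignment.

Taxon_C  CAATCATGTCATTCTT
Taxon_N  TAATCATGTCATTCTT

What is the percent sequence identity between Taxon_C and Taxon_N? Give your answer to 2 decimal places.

The sequences differ at position 1 (C/T).
15 of the 16 sites match, so the percent identity is 15/16 × 100 = 93.75%.

93.75%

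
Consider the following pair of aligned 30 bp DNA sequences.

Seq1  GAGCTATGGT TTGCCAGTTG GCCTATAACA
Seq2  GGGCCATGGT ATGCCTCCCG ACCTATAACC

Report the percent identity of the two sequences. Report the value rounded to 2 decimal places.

70.00%

Differing sites — 2:A/G; 5:T/C; 11:T/A; 16:A/T; 17:G/C; 18:T/C; 19:T/C; 21:G/A; 30:A/C.
21 of the 30 sites match, so the percent identity is 21/30 × 100 = 70.00%.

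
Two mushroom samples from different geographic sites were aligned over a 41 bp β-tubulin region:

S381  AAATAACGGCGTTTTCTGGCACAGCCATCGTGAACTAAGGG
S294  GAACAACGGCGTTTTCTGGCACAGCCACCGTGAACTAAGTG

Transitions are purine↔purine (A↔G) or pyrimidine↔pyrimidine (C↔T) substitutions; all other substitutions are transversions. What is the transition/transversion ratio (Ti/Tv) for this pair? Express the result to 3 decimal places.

Differing sites — 1:A/G (Ti); 4:T/C (Ti); 28:T/C (Ti); 40:G/T (Tv).
Of the 4 differences, 3 transitions and 1 transversion, so Ti/Tv = 3/1 = 3.000.

3.000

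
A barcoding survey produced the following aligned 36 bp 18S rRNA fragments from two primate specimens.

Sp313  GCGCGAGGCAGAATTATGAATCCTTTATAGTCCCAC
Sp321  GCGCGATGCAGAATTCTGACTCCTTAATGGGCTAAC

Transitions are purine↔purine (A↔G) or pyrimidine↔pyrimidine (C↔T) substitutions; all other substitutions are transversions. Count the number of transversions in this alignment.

6

The sequences differ at positions 7 (G/T, transversion), 16 (A/C, transversion), 20 (A/C, transversion), 26 (T/A, transversion), 29 (A/G, transition), 31 (T/G, transversion), 33 (C/T, transition), 34 (C/A, transversion).
Of the 8 differences, 2 transitions and 6 transversions, so the answer is 6.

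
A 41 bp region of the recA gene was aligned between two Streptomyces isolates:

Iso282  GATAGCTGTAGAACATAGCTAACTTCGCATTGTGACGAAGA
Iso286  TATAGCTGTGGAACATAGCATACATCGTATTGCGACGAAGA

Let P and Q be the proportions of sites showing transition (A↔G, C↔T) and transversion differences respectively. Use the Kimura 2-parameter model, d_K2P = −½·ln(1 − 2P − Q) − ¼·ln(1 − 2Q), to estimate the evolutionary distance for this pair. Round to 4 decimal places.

The sequences differ at positions 1 (G/T, transversion), 10 (A/G, transition), 20 (T/A, transversion), 21 (A/T, transversion), 24 (T/A, transversion), 28 (C/T, transition), 33 (T/C, transition).
Of the 7 differences, 3 transitions and 4 transversions over 41 sites: P = 3/41 = 0.073171, Q = 4/41 = 0.097561.
d = −0.5·ln(0.756097) − 0.25·ln(0.804878) = −0.5·(-0.279586) − 0.25·(-0.217065) = 0.1941.

0.1941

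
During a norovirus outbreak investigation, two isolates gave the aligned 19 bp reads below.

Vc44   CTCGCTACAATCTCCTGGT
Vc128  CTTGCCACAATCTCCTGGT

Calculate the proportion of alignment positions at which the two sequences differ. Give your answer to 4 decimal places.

Differing sites — 3:C/T; 6:T/C.
There are 2 differences over 19 sites, so p = 2/19 = 0.1053.

0.1053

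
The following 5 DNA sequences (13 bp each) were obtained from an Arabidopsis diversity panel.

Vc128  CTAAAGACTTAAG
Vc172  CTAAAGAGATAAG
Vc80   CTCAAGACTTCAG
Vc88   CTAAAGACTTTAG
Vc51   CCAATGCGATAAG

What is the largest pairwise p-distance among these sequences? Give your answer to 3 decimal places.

Pairwise Hamming distances:
  Vc128 vs Vc172: 2
  Vc128 vs Vc80: 2
  Vc128 vs Vc88: 1
  Vc128 vs Vc51: 5
  Vc172 vs Vc80: 4
  Vc172 vs Vc88: 3
  Vc172 vs Vc51: 3
  Vc80 vs Vc88: 2
  Vc80 vs Vc51: 7
  Vc88 vs Vc51: 6
The largest is 7 mismatches, between Vc80 and Vc51; p = 7/13 = 0.538.

0.538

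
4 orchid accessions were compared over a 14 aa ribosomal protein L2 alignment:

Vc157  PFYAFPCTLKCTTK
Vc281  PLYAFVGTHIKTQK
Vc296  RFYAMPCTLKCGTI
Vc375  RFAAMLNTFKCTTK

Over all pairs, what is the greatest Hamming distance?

Pairwise Hamming distances:
  Vc157 vs Vc281: 7
  Vc157 vs Vc296: 4
  Vc157 vs Vc375: 6
  Vc281 vs Vc296: 11
  Vc281 vs Vc375: 10
  Vc296 vs Vc375: 6
The largest is 11, between Vc281 and Vc296.

11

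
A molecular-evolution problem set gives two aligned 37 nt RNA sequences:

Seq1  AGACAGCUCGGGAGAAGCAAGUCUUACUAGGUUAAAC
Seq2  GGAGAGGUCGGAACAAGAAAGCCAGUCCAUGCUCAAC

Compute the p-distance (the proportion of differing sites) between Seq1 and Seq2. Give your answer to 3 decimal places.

Mismatches occur at site 1 (A↔G), site 4 (C↔G), site 7 (C↔G), site 12 (G↔A), site 14 (G↔C), site 18 (C↔A), site 22 (U↔C), site 24 (U↔A), site 25 (U↔G), site 26 (A↔U), site 28 (U↔C), site 30 (G↔U), site 32 (U↔C), site 34 (A↔C).
There are 14 differences over 37 sites, so p = 14/37 = 0.378.

0.378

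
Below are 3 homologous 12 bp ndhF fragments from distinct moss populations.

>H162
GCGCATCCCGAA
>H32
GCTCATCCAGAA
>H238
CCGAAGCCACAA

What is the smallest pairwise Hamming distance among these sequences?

Pairwise Hamming distances:
  H162 vs H32: 2
  H162 vs H238: 5
  H32 vs H238: 5
The smallest is 2, between H162 and H32.

2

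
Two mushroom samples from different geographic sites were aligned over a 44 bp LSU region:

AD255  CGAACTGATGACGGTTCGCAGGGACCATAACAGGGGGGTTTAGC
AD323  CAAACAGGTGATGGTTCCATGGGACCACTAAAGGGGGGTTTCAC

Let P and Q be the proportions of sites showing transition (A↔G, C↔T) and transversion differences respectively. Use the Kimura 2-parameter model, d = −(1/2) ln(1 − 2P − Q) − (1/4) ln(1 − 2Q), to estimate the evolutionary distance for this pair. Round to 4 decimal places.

Differing sites — 2:G/A (Ti); 6:T/A (Tv); 8:A/G (Ti); 12:C/T (Ti); 18:G/C (Tv); 19:C/A (Tv); 20:A/T (Tv); 28:T/C (Ti); 29:A/T (Tv); 31:C/A (Tv); 42:A/C (Tv); 43:G/A (Ti).
Of the 12 differences, 5 transitions and 7 transversions over 44 sites: P = 5/44 = 0.113636, Q = 7/44 = 0.159091.
d = −0.5·ln(0.613637) − 0.25·ln(0.681818) = −0.5·(-0.488352) − 0.25·(-0.382993) = 0.3399.

0.3399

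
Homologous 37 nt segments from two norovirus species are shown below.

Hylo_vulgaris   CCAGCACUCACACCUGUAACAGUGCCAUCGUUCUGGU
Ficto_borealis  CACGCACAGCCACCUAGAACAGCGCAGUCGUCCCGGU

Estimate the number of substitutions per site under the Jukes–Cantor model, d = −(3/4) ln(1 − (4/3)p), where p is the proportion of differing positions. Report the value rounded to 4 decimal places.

0.4248

The sequences differ at positions 2 (C/A), 3 (A/C), 8 (U/A), 9 (C/G), 10 (A/C), 16 (G/A), 17 (U/G), 23 (U/C), 26 (C/A), 27 (A/G), 32 (U/C), 34 (U/C).
p = 12/37 = 0.324324.
d = −0.75 · ln(1 − (4/3)·0.324324) = −0.75 · ln(0.567568) = −0.75 · (-0.566395) = 0.4248.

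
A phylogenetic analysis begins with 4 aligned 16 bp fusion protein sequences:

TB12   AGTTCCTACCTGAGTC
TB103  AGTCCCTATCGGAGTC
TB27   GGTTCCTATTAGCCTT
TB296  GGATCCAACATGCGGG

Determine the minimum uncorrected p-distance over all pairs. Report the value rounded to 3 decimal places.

Pairwise Hamming distances:
  TB12 vs TB103: 3
  TB12 vs TB27: 7
  TB12 vs TB296: 7
  TB103 vs TB27: 7
  TB103 vs TB296: 10
  TB27 vs TB296: 8
The smallest is 3 mismatches, between TB12 and TB103; p = 3/16 = 0.188.

0.188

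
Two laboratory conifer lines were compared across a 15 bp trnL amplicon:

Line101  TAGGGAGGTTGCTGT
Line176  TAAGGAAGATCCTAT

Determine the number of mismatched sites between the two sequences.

5

Mismatches occur at site 3 (G/A), site 7 (G/A), site 9 (T/A), site 11 (G/C), site 14 (G/A).
That gives 5 mismatches out of 15 aligned sites, so the Hamming distance is 5.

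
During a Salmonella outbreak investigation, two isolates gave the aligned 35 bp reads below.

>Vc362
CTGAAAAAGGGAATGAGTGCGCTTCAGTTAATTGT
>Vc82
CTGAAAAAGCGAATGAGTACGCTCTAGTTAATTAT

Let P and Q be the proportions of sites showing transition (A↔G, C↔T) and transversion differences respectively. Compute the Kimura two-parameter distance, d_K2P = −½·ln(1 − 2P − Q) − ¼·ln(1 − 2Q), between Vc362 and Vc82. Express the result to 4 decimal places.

0.1633

Mismatches occur at site 10 (G↔C, transversion), site 19 (G↔A, transition), site 24 (T↔C, transition), site 25 (C↔T, transition), site 34 (G↔A, transition).
Of the 5 differences, 4 transitions and 1 transversion over 35 sites: P = 4/35 = 0.114286, Q = 1/35 = 0.028571.
d = −0.5·ln(0.742857) − 0.25·ln(0.942858) = −0.5·(-0.297252) − 0.25·(-0.058840) = 0.1633.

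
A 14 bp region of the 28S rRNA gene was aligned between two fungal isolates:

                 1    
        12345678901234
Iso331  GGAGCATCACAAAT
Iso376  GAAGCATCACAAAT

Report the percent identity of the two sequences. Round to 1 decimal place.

The sequences differ at position 2 (G/A).
13 of the 14 sites match, so the percent identity is 13/14 × 100 = 92.9%.

92.9%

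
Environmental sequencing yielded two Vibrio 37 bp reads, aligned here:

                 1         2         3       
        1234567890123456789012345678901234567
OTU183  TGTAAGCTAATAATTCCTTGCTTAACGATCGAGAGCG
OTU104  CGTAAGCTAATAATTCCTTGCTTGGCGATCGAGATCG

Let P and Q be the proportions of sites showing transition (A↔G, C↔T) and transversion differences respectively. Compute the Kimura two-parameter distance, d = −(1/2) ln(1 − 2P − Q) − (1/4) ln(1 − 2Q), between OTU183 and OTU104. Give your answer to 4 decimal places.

The sequences differ at positions 1 (T/C, transition), 24 (A/G, transition), 25 (A/G, transition), 35 (G/T, transversion).
Of the 4 differences, 3 transitions and 1 transversion over 37 sites: P = 3/37 = 0.081081, Q = 1/37 = 0.027027.
d = −0.5·ln(0.810811) − 0.25·ln(0.945946) = −0.5·(-0.209720) − 0.25·(-0.055570) = 0.1188.

0.1188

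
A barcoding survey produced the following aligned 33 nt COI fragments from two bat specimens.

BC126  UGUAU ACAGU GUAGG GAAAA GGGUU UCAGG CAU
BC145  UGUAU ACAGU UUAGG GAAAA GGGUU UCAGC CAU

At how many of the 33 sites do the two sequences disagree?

The sequences differ at positions 11 (G/U), 30 (G/C).
That gives 2 mismatches out of 33 aligned sites, so the Hamming distance is 2.

2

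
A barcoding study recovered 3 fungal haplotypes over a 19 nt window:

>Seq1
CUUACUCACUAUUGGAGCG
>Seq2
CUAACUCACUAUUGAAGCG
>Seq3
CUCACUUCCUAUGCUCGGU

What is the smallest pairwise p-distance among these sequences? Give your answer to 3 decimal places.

0.105

Pairwise Hamming distances:
  Seq1 vs Seq2: 2
  Seq1 vs Seq3: 9
  Seq2 vs Seq3: 9
The smallest is 2 mismatches, between Seq1 and Seq2; p = 2/19 = 0.105.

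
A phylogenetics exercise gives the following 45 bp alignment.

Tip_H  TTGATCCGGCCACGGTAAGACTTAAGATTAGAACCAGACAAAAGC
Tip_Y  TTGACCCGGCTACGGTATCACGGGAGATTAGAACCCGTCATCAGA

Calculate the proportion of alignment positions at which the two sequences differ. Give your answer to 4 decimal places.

Mismatches occur at site 5 (T/C), site 11 (C/T), site 18 (A/T), site 19 (G/C), site 22 (T/G), site 23 (T/G), site 24 (A/G), site 36 (A/C), site 38 (A/T), site 41 (A/T), site 42 (A/C), site 45 (C/A).
There are 12 differences over 45 sites, so p = 12/45 = 0.2667.

0.2667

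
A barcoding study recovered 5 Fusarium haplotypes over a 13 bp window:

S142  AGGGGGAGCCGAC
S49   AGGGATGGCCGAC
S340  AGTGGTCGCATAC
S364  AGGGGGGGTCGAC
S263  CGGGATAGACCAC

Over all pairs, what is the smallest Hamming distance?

2

Pairwise Hamming distances:
  S142 vs S49: 3
  S142 vs S340: 5
  S142 vs S364: 2
  S142 vs S263: 5
  S49 vs S340: 5
  S49 vs S364: 3
  S49 vs S263: 4
  S340 vs S364: 6
  S340 vs S263: 7
  S364 vs S263: 6
The smallest is 2, between S142 and S364.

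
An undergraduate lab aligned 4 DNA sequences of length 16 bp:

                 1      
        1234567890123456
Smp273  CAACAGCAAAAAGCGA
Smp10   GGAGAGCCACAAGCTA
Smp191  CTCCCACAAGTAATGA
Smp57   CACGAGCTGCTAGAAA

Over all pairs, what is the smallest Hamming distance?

6

Pairwise Hamming distances:
  Smp273 vs Smp10: 6
  Smp273 vs Smp191: 8
  Smp273 vs Smp57: 8
  Smp10 vs Smp191: 12
  Smp10 vs Smp57: 8
  Smp191 vs Smp57: 10
The smallest is 6, between Smp273 and Smp10.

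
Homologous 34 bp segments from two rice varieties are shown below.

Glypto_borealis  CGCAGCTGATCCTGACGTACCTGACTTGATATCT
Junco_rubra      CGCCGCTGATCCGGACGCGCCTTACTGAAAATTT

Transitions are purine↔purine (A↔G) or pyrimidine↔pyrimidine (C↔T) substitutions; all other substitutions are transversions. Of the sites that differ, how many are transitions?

Mismatches occur at site 4 (A→C, transversion), site 13 (T→G, transversion), site 18 (T→C, transition), site 19 (A→G, transition), site 23 (G→T, transversion), site 27 (T→G, transversion), site 28 (G→A, transition), site 30 (T→A, transversion), site 33 (C→T, transition).
Of the 9 differences, 4 transitions and 5 transversions, so the answer is 4.

4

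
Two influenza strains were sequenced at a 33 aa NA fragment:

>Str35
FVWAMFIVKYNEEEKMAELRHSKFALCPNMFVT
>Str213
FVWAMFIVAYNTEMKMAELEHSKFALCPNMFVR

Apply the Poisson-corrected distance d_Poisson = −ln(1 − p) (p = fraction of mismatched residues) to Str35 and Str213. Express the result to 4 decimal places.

Mismatches occur at site 9 (K→A), site 12 (E→T), site 14 (E→M), site 20 (R→E), site 33 (T→R).
p = 5/33 = 0.151515.
d = −ln(1 − 0.151515) = −ln(0.848485) = 0.1643.

0.1643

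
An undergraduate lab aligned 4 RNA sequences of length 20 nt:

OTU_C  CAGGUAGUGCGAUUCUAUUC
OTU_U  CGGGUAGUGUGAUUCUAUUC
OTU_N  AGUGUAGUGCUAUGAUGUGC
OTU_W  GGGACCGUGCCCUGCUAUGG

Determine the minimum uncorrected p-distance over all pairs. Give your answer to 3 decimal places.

Pairwise Hamming distances:
  OTU_C vs OTU_U: 2
  OTU_C vs OTU_N: 8
  OTU_C vs OTU_W: 10
  OTU_U vs OTU_N: 8
  OTU_U vs OTU_W: 10
  OTU_N vs OTU_W: 10
The smallest is 2 mismatches, between OTU_C and OTU_U; p = 2/20 = 0.100.

0.100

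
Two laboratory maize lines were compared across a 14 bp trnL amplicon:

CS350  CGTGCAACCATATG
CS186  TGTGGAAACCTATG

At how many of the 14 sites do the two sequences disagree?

The sequences differ at positions 1 (C/T), 5 (C/G), 8 (C/A), 10 (A/C).
That gives 4 mismatches out of 14 aligned sites, so the Hamming distance is 4.

4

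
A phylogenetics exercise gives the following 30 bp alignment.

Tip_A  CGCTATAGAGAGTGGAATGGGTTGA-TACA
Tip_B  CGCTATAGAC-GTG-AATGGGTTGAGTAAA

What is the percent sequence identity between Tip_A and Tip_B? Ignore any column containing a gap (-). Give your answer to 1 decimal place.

Excluding the 3 gap columns leaves 27 comparable sites.
The sequences differ at positions 10 (G/C), 29 (C/A).
25 of the 27 comparable sites match, so the percent identity is 25/27 × 100 = 92.6%.

92.6%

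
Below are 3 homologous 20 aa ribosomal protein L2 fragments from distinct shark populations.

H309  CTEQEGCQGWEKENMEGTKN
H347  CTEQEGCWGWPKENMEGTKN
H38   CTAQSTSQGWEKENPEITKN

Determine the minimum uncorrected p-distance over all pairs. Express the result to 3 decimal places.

Pairwise Hamming distances:
  H309 vs H347: 2
  H309 vs H38: 6
  H347 vs H38: 8
The smallest is 2 mismatches, between H309 and H347; p = 2/20 = 0.100.

0.100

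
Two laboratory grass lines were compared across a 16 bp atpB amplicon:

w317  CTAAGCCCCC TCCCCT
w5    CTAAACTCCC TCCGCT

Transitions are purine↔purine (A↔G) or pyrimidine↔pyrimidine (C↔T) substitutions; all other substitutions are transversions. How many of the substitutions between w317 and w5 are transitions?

2

The sequences differ at positions 5 (G/A, transition), 7 (C/T, transition), 14 (C/G, transversion).
Of the 3 differences, 2 transitions and 1 transversion, so the answer is 2.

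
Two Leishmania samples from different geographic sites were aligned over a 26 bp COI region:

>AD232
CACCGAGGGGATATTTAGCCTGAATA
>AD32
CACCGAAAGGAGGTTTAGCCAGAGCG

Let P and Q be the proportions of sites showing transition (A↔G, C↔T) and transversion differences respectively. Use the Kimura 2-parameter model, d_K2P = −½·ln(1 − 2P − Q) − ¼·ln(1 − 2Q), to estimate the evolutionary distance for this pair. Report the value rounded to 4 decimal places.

The sequences differ at positions 7 (G/A, transition), 8 (G/A, transition), 12 (T/G, transversion), 13 (A/G, transition), 21 (T/A, transversion), 24 (A/G, transition), 25 (T/C, transition), 26 (A/G, transition).
Of the 8 differences, 6 transitions and 2 transversions over 26 sites: P = 6/26 = 0.230769, Q = 2/26 = 0.076923.
d = −0.5·ln(0.461539) − 0.25·ln(0.846154) = −0.5·(-0.773189) − 0.25·(-0.167054) = 0.4284.

0.4284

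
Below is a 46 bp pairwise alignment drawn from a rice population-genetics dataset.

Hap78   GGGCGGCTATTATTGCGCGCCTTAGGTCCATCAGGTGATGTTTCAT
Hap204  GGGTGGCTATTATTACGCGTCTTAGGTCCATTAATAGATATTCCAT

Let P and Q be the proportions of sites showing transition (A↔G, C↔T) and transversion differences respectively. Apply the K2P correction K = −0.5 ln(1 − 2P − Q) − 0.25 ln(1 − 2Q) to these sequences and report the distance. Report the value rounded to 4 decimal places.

0.2365

Differing sites — 4:C/T (Ti); 15:G/A (Ti); 20:C/T (Ti); 32:C/T (Ti); 34:G/A (Ti); 35:G/T (Tv); 36:T/A (Tv); 40:G/A (Ti); 43:T/C (Ti).
Of the 9 differences, 7 transitions and 2 transversions over 46 sites: P = 7/46 = 0.152174, Q = 2/46 = 0.043478.
d = −0.5·ln(0.652174) − 0.25·ln(0.913044) = −0.5·(-0.427444) − 0.25·(-0.090971) = 0.2365.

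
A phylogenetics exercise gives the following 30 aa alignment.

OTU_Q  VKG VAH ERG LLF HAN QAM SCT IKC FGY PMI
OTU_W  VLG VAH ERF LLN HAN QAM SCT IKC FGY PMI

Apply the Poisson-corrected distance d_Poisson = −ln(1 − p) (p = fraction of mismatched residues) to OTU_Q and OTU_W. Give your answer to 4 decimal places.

Differing sites — 2:K/L; 9:G/F; 12:F/N.
p = 3/30 = 0.100000.
d = −ln(1 − 0.100000) = −ln(0.900000) = 0.1054.

0.1054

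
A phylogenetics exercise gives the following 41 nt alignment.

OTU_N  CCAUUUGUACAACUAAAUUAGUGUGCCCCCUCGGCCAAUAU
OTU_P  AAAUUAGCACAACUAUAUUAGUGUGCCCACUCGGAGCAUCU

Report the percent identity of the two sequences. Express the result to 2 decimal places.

75.61%

Differing sites — 1:C/A; 2:C/A; 6:U/A; 8:U/C; 16:A/U; 29:C/A; 35:C/A; 36:C/G; 37:A/C; 40:A/C.
31 of the 41 sites match, so the percent identity is 31/41 × 100 = 75.61%.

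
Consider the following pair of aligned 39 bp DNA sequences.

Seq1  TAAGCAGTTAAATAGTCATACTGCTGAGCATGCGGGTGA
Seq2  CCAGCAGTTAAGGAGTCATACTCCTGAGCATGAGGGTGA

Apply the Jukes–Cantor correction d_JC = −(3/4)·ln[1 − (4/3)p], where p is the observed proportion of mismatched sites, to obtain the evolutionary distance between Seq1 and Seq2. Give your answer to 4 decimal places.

Mismatches occur at site 1 (T→C), site 2 (A→C), site 12 (A→G), site 13 (T→G), site 23 (G→C), site 33 (C→A).
p = 6/39 = 0.153846.
d = −0.75 · ln(1 − (4/3)·0.153846) = −0.75 · ln(0.794872) = −0.75 · (-0.229574) = 0.1722.

0.1722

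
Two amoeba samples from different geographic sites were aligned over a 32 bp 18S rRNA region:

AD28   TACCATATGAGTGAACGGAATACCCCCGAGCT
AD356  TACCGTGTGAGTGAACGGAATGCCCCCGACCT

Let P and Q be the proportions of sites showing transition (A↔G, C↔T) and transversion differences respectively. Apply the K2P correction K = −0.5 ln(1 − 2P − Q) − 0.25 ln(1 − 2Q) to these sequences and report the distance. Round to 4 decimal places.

The sequences differ at positions 5 (A/G, transition), 7 (A/G, transition), 22 (A/G, transition), 30 (G/C, transversion).
Of the 4 differences, 3 transitions and 1 transversion over 32 sites: P = 3/32 = 0.093750, Q = 1/32 = 0.031250.
d = −0.5·ln(0.781250) − 0.25·ln(0.937500) = −0.5·(-0.246860) − 0.25·(-0.064539) = 0.1396.

0.1396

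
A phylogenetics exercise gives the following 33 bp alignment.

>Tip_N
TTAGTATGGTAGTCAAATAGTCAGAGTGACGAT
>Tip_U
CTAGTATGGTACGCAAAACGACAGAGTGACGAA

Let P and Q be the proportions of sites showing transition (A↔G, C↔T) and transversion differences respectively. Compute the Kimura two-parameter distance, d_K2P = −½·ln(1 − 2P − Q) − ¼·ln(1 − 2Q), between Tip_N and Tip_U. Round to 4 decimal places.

0.2518

The sequences differ at positions 1 (T/C, transition), 12 (G/C, transversion), 13 (T/G, transversion), 18 (T/A, transversion), 19 (A/C, transversion), 21 (T/A, transversion), 33 (T/A, transversion).
Of the 7 differences, 1 transition and 6 transversions over 33 sites: P = 1/33 = 0.030303, Q = 6/33 = 0.181818.
d = −0.5·ln(0.757576) − 0.25·ln(0.636364) = −0.5·(-0.277631) − 0.25·(-0.451985) = 0.2518.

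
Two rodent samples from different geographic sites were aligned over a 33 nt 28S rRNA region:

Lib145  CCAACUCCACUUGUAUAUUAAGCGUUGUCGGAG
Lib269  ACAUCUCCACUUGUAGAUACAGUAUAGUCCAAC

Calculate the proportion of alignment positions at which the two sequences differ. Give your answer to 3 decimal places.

Differing sites — 1:C/A; 4:A/U; 16:U/G; 19:U/A; 20:A/C; 23:C/U; 24:G/A; 26:U/A; 30:G/C; 31:G/A; 33:G/C.
There are 11 differences over 33 sites, so p = 11/33 = 0.333.

0.333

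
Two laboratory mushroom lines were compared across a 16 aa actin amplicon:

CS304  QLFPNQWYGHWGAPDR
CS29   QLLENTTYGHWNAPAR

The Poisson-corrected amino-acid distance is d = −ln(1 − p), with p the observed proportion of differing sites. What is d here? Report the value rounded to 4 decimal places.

0.4700

Mismatches occur at site 3 (F/L), site 4 (P/E), site 6 (Q/T), site 7 (W/T), site 12 (G/N), site 15 (D/A).
p = 6/16 = 0.375000.
d = −ln(1 − 0.375000) = −ln(0.625000) = 0.4700.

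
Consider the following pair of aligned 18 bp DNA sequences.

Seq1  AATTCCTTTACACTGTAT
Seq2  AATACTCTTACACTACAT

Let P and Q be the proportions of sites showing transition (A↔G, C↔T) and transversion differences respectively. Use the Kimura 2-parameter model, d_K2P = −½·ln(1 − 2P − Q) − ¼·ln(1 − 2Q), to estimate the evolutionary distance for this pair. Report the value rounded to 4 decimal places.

Differing sites — 4:T/A (Tv); 6:C/T (Ti); 7:T/C (Ti); 15:G/A (Ti); 16:T/C (Ti).
Of the 5 differences, 4 transitions and 1 transversion over 18 sites: P = 4/18 = 0.222222, Q = 1/18 = 0.055556.
d = −0.5·ln(0.500000) − 0.25·ln(0.888888) = −0.5·(-0.693147) − 0.25·(-0.117784) = 0.3760.

0.3760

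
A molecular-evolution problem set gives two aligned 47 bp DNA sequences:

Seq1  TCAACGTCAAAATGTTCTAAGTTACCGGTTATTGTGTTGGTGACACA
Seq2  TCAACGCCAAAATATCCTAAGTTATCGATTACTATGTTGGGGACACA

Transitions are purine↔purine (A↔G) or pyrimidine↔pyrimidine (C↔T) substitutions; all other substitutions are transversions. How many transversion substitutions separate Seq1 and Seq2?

1

The sequences differ at positions 7 (T/C, transition), 14 (G/A, transition), 16 (T/C, transition), 25 (C/T, transition), 28 (G/A, transition), 32 (T/C, transition), 34 (G/A, transition), 41 (T/G, transversion).
Of the 8 differences, 7 transitions and 1 transversion, so the answer is 1.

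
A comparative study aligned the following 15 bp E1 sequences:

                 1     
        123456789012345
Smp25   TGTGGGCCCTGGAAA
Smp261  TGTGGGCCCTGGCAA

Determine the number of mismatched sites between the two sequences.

1

A single mismatch occurs at site 13 (A/C).
That gives 1 mismatch out of 15 aligned sites, so the Hamming distance is 1.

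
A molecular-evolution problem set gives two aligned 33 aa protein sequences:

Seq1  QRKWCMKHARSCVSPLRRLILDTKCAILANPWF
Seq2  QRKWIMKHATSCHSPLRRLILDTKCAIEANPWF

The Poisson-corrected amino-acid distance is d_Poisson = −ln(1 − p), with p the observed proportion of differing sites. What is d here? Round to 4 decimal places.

0.1292

Mismatches occur at site 5 (C↔I), site 10 (R↔T), site 13 (V↔H), site 28 (L↔E).
p = 4/33 = 0.121212.
d = −ln(1 − 0.121212) = −ln(0.878788) = 0.1292.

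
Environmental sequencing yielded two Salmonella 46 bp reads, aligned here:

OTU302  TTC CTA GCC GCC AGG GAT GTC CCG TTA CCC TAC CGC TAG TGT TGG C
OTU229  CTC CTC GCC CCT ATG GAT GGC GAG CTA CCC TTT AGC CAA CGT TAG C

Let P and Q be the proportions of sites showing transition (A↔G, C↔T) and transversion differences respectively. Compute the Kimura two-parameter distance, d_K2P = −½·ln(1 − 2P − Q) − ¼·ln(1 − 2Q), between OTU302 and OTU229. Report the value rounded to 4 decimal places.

Differing sites — 1:T/C (Ti); 6:A/C (Tv); 10:G/C (Tv); 12:C/T (Ti); 14:G/T (Tv); 20:T/G (Tv); 22:C/G (Tv); 23:C/A (Tv); 25:T/C (Ti); 32:A/T (Tv); 33:C/T (Ti); 34:C/A (Tv); 37:T/C (Ti); 39:G/A (Ti); 40:T/C (Ti); 44:G/A (Ti).
Of the 16 differences, 8 transitions and 8 transversions over 46 sites: P = 8/46 = 0.173913, Q = 8/46 = 0.173913.
d = −0.5·ln(0.478261) − 0.25·ln(0.652174) = −0.5·(-0.737599) − 0.25·(-0.427444) = 0.4757.

0.4757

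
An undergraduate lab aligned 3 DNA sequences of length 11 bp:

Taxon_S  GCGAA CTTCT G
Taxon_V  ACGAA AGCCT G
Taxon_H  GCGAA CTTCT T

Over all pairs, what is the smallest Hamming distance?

1

Pairwise Hamming distances:
  Taxon_S vs Taxon_V: 4
  Taxon_S vs Taxon_H: 1
  Taxon_V vs Taxon_H: 5
The smallest is 1, between Taxon_S and Taxon_H.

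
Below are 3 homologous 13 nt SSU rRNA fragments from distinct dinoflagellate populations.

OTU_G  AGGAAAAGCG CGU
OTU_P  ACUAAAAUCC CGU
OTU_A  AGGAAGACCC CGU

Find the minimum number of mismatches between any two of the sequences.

Pairwise Hamming distances:
  OTU_G vs OTU_P: 4
  OTU_G vs OTU_A: 3
  OTU_P vs OTU_A: 4
The smallest is 3, between OTU_G and OTU_A.

3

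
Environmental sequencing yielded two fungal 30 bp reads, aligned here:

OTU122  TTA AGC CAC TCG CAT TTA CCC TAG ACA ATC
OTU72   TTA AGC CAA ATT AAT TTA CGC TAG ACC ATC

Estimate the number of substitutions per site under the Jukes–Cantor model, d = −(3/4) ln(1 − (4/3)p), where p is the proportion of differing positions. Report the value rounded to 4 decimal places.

Mismatches occur at site 9 (C/A), site 10 (T/A), site 11 (C/T), site 12 (G/T), site 13 (C/A), site 20 (C/G), site 27 (A/C).
p = 7/30 = 0.233333.
d = −0.75 · ln(1 − (4/3)·0.233333) = −0.75 · ln(0.688889) = −0.75 · (-0.372675) = 0.2795.

0.2795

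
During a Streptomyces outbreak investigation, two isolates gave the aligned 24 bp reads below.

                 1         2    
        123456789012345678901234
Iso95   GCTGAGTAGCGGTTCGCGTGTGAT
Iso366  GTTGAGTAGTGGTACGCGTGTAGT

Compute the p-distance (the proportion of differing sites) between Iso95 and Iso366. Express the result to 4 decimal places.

0.2083

Mismatches occur at site 2 (C↔T), site 10 (C↔T), site 14 (T↔A), site 22 (G↔A), site 23 (A↔G).
There are 5 differences over 24 sites, so p = 5/24 = 0.2083.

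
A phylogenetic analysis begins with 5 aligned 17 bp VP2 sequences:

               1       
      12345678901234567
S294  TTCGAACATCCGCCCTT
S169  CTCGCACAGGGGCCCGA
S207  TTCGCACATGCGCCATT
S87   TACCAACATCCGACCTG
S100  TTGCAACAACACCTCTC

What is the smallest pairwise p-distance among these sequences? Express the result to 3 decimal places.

Pairwise Hamming distances:
  S294 vs S169: 7
  S294 vs S207: 3
  S294 vs S87: 4
  S294 vs S100: 7
  S169 vs S207: 6
  S169 vs S87: 10
  S169 vs S100: 11
  S207 vs S87: 7
  S207 vs S100: 10
  S87 vs S100: 8
The smallest is 3 mismatches, between S294 and S207; p = 3/17 = 0.176.

0.176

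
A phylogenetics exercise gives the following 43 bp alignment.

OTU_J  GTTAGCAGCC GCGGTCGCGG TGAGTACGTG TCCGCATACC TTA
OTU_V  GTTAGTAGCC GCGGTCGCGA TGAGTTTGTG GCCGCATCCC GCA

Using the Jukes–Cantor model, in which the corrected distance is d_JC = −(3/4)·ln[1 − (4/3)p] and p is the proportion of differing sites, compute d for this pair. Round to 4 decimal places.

0.2138

Mismatches occur at site 6 (C↔T), site 20 (G↔A), site 26 (A↔T), site 27 (C↔T), site 31 (T↔G), site 38 (A↔C), site 41 (T↔G), site 42 (T↔C).
p = 8/43 = 0.186047.
d = −0.75 · ln(1 − (4/3)·0.186047) = −0.75 · ln(0.751937) = −0.75 · (-0.285103) = 0.2138.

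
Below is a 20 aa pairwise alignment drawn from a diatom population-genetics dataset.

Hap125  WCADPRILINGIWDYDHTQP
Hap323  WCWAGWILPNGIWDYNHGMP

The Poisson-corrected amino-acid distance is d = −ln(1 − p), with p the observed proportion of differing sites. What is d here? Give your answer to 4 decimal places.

0.5108

Mismatches occur at site 3 (A→W), site 4 (D→A), site 5 (P→G), site 6 (R→W), site 9 (I→P), site 16 (D→N), site 18 (T→G), site 19 (Q→M).
p = 8/20 = 0.400000.
d = −ln(1 − 0.400000) = −ln(0.600000) = 0.5108.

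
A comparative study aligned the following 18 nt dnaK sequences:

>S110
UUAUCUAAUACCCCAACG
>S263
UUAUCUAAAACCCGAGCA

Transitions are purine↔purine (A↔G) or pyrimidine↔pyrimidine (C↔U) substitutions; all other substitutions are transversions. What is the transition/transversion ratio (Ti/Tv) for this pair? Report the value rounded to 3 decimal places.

1.000

Differing sites — 9:U/A (Tv); 14:C/G (Tv); 16:A/G (Ti); 18:G/A (Ti).
Of the 4 differences, 2 transitions and 2 transversions, so Ti/Tv = 2/2 = 1.000.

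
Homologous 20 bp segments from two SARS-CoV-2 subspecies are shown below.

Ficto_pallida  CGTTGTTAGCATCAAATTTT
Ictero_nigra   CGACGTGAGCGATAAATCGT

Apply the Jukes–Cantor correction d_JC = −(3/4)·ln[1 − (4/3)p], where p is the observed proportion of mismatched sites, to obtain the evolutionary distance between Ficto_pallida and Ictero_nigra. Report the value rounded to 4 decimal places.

Mismatches occur at site 3 (T↔A), site 4 (T↔C), site 7 (T↔G), site 11 (A↔G), site 12 (T↔A), site 13 (C↔T), site 18 (T↔C), site 19 (T↔G).
p = 8/20 = 0.400000.
d = −0.75 · ln(1 − (4/3)·0.400000) = −0.75 · ln(0.466667) = −0.75 · (-0.762139) = 0.5716.

0.5716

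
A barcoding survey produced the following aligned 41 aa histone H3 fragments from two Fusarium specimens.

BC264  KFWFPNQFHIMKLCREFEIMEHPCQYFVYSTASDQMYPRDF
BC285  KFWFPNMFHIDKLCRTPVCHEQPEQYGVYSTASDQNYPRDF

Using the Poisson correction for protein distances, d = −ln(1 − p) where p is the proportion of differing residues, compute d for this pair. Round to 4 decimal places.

The sequences differ at positions 7 (Q/M), 11 (M/D), 16 (E/T), 17 (F/P), 18 (E/V), 19 (I/C), 20 (M/H), 22 (H/Q), 24 (C/E), 27 (F/G), 36 (M/N).
p = 11/41 = 0.268293.
d = −ln(1 − 0.268293) = −ln(0.731707) = 0.3124.

0.3124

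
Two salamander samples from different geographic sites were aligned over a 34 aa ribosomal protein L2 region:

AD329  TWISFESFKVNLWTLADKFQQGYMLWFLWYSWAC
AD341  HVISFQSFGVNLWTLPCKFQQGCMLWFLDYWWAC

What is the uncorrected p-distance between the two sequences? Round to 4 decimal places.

0.2647

Mismatches occur at site 1 (T/H), site 2 (W/V), site 6 (E/Q), site 9 (K/G), site 16 (A/P), site 17 (D/C), site 23 (Y/C), site 29 (W/D), site 31 (S/W).
There are 9 differences over 34 sites, so p = 9/34 = 0.2647.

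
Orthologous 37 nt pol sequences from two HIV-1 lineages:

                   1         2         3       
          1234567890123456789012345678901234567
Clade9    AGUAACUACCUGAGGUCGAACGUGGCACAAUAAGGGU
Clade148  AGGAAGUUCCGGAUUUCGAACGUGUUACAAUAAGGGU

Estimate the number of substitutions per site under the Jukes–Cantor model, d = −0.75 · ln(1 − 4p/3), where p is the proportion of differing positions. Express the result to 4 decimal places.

0.2551

Differing sites — 3:U/G; 6:C/G; 8:A/U; 11:U/G; 14:G/U; 15:G/U; 25:G/U; 26:C/U.
p = 8/37 = 0.216216.
d = −0.75 · ln(1 − (4/3)·0.216216) = −0.75 · ln(0.711712) = −0.75 · (-0.340082) = 0.2551.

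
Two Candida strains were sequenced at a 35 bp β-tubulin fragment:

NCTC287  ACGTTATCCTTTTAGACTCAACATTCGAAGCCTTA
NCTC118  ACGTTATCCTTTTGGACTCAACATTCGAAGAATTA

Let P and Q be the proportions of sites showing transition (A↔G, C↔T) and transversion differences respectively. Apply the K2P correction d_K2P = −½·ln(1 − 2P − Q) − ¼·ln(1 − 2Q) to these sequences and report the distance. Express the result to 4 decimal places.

0.0910

Mismatches occur at site 14 (A↔G, transition), site 31 (C↔A, transversion), site 32 (C↔A, transversion).
Of the 3 differences, 1 transition and 2 transversions over 35 sites: P = 1/35 = 0.028571, Q = 2/35 = 0.057143.
d = −0.5·ln(0.885715) − 0.25·ln(0.885714) = −0.5·(-0.121360) − 0.25·(-0.121361) = 0.0910.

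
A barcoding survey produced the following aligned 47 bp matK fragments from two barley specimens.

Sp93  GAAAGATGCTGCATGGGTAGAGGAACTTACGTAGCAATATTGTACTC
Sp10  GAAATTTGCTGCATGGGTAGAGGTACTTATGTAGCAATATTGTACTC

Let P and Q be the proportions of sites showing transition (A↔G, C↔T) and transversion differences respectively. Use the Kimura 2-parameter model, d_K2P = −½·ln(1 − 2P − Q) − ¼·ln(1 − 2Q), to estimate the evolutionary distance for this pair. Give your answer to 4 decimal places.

0.0904

Differing sites — 5:G/T (Tv); 6:A/T (Tv); 24:A/T (Tv); 30:C/T (Ti).
Of the 4 differences, 1 transition and 3 transversions over 47 sites: P = 1/47 = 0.021277, Q = 3/47 = 0.063830.
d = −0.5·ln(0.893616) − 0.25·ln(0.872340) = −0.5·(-0.112479) − 0.25·(-0.136576) = 0.0904.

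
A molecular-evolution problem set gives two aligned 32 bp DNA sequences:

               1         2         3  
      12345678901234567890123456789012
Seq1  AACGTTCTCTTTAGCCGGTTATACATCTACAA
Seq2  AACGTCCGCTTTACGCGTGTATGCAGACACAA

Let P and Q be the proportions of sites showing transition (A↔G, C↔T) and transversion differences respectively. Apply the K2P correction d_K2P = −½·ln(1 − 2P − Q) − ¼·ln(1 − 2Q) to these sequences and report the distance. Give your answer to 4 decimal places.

0.4045

Mismatches occur at site 6 (T↔C, transition), site 8 (T↔G, transversion), site 14 (G↔C, transversion), site 15 (C↔G, transversion), site 18 (G↔T, transversion), site 19 (T↔G, transversion), site 23 (A↔G, transition), site 26 (T↔G, transversion), site 27 (C↔A, transversion), site 28 (T↔C, transition).
Of the 10 differences, 3 transitions and 7 transversions over 32 sites: P = 3/32 = 0.093750, Q = 7/32 = 0.218750.
d = −0.5·ln(0.593750) − 0.25·ln(0.562500) = −0.5·(-0.521297) − 0.25·(-0.575364) = 0.4045.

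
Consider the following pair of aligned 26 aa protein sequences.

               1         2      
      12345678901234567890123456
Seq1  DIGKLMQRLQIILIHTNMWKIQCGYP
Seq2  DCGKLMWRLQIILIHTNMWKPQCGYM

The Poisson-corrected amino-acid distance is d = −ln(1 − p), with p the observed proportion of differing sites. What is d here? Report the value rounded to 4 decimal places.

0.1671

Differing sites — 2:I/C; 7:Q/W; 21:I/P; 26:P/M.
p = 4/26 = 0.153846.
d = −ln(1 − 0.153846) = −ln(0.846154) = 0.1671.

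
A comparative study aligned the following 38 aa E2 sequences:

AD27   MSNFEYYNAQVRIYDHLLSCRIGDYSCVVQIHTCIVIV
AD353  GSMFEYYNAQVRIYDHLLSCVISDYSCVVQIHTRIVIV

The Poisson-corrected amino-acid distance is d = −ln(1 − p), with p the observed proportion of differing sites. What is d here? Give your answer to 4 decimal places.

Mismatches occur at site 1 (M→G), site 3 (N→M), site 21 (R→V), site 23 (G→S), site 34 (C→R).
p = 5/38 = 0.131579.
d = −ln(1 − 0.131579) = −ln(0.868421) = 0.1411.

0.1411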